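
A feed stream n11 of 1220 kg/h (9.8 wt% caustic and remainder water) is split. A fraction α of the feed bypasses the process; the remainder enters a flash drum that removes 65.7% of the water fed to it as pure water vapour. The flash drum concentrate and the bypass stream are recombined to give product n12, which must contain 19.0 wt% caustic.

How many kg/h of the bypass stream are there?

223.2 kg/h

All 1220×0.098 = 119.56 kg/h of caustic reaches n12, so n12 = 119.56/0.190 = 629.26 kg/h and vapour = 590.74 kg/h.
The evaporator receives (1−α)·1220 of feed at 0.902 water and removes 0.657 of that water:
0.657×0.902×(1−α)×1220 = 590.74
(1−α) = 590.74/722.99 = 0.8171;  α = 0.1829.
Bypass flow = 0.1829×1220 = 223.17 kg/h.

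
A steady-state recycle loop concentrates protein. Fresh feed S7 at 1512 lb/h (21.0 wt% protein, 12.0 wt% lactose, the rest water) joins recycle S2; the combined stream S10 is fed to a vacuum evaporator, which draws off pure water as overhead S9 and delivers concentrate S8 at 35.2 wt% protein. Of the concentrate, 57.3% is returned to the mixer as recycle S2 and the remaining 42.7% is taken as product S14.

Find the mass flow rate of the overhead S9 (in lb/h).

610 lb/h

Overall protein balance (none leaves overhead): protein in fresh feed = protein in product, i.e. 1512×0.210 = (1−0.573)·S8·0.352.
S8 = 317.52/(0.352×0.427) = 2112.5 lb/h.
Recycle S2 = 0.573×2112.5 = 1210.5 lb/h.
Combined feed S10 = 1512 + 1210.5 = 2722.5 lb/h.
Overhead S9 = S10 − S8 = 2722.5 − 2112.5 = 609.95 lb/h.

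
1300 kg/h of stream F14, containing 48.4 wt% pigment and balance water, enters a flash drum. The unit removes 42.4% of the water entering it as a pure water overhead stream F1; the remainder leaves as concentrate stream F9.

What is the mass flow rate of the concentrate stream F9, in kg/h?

1016 kg/h

water entering = 1300×0.516 = 670.8 kg/h; overhead removed = 0.424×670.8 = 284.42 kg/h.
Concentrate = 1300 − 284.42 = 1015.6 kg/h.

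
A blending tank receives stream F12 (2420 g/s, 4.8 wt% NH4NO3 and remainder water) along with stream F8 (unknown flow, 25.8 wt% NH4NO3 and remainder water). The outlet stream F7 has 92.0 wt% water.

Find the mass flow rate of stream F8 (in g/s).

435.1 g/s

Let F8 be the unknown flow. Total out = 2420 + F8.
water balance: 2303.8 + 0.742·F8 = 0.920·(2420 + F8)
(0.742 − 0.920)·F8 = 0.920×2420 − 2303.8 = -77.44
F8 = -77.44 / -0.178 = 435.06 g/s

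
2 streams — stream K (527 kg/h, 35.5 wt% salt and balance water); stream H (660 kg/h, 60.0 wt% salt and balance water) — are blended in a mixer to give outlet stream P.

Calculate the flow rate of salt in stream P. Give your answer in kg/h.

salt out = salt in = 527×0.355 + 660×0.600 = 583.09 kg/h.

583.1 kg/h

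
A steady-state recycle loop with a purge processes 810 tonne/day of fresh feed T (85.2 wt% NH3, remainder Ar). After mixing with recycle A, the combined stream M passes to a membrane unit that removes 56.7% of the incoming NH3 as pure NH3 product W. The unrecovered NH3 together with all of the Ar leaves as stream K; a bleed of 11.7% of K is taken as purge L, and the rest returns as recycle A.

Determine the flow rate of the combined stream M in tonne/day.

2142 tonne/day

Ar enters only via T and leaves only via the purge: 810×0.148 = 0.117×(Ar in K), and the membrane unit passes all Ar, so Ar in M = Ar in K = 1024.6 tonne/day.
NH3 in M: m_A = 810×0.852 + (1−0.117)·(1−0.567)·m_A, so m_A = 690.12/0.6177 = 1117.3 tonne/day.
M = 1117.3 + 1024.6 = 2141.9 tonne/day.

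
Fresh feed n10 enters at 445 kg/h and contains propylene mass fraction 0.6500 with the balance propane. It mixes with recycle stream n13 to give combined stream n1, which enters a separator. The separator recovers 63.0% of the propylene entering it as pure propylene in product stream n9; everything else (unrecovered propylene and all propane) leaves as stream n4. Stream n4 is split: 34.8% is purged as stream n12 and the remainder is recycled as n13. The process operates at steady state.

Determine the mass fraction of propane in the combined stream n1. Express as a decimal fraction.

0.5400

propane enters only via n10 and leaves only via the purge: 445×0.350 = 0.348×(propane in n4), and the separator passes all propane, so propane in n1 = propane in n4 = 447.56 kg/h.
propylene in n1: m_A = 445×0.650 + (1−0.348)·(1−0.630)·m_A, so m_A = 289.25/0.7588 = 381.21 kg/h.
n1 = 381.21 + 447.56 = 828.77 kg/h.
propane fraction in n1 = 447.56/828.77 = 0.5400.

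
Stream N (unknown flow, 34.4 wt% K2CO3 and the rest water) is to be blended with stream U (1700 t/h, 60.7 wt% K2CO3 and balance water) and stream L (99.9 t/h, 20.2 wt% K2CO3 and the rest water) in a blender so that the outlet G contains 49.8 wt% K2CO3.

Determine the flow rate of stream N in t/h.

1011 t/h

Let N be the unknown flow. Total out = 1799.9 + N.
K2CO3 balance: 1052.1 + 0.344·N = 0.498·(1799.9 + N)
(0.344 − 0.498)·N = 0.498×1799.9 − 1052.1 = -155.73
N = -155.73 / -0.154 = 1011.2 t/h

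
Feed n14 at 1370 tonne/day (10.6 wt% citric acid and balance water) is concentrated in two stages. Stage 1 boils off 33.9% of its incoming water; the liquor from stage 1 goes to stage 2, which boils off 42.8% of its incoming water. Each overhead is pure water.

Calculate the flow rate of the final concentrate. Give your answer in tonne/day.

water in feed = 1370×0.894 = 1224.8 tonne/day.
After stage 1: water left = (1−0.339)×1224.8 = 809.58; stream total = 954.8 tonne/day.
After stage 2: water left = (1−0.428)×809.58 = 463.08; final concentrate = 608.3 tonne/day.

608.3 tonne/day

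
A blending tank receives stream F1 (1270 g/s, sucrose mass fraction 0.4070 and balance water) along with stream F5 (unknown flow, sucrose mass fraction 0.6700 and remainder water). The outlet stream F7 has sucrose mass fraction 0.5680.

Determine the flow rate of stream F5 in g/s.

Let F5 be the unknown flow. Total out = 1270 + F5.
sucrose balance: 516.89 + 0.670·F5 = 0.568·(1270 + F5)
(0.670 − 0.568)·F5 = 0.568×1270 − 516.89 = 204.47
F5 = 204.47 / 0.102 = 2004.6 g/s

2005 g/s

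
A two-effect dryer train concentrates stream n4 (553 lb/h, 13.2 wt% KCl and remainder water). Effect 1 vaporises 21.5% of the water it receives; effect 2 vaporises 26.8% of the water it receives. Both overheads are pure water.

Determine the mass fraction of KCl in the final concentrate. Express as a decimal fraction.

0.209

water in feed = 553×0.868 = 480 lb/h.
After stage 1: water left = (1−0.215)×480 = 376.8; stream total = 449.8 lb/h.
After stage 2: water left = (1−0.268)×376.8 = 275.82; final concentrate = 348.82 lb/h.
KCl fraction = 72.996/348.82 = 0.209.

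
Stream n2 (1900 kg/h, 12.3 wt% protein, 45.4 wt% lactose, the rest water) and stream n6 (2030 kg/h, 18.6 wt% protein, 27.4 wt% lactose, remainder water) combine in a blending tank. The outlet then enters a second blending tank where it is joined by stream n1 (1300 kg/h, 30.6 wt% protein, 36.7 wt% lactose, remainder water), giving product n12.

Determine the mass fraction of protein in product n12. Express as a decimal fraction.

Overall, product flow = 5230 kg/h.
protein in = 1900×0.123 + 2030×0.186 + 1300×0.306 = 1009.1 kg/h.
protein fraction in n12 = 0.193.

0.193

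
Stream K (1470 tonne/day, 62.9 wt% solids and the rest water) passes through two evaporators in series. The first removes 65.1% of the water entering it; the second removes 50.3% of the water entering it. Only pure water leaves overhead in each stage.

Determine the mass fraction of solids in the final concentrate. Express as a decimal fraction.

0.907

water in feed = 1470×0.371 = 545.37 tonne/day.
After stage 1: water left = (1−0.651)×545.37 = 190.33; stream total = 1115 tonne/day.
After stage 2: water left = (1−0.503)×190.33 = 94.596; final concentrate = 1019.2 tonne/day.
solids fraction = 924.63/1019.2 = 0.907.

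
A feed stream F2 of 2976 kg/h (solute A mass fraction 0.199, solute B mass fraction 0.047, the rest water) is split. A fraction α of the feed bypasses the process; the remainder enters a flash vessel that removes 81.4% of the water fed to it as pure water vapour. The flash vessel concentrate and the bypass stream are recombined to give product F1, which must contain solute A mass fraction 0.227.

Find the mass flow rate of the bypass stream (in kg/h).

2378 kg/h

All 2976×0.199 = 592.22 kg/h of solute A reaches F1, so F1 = 592.22/0.227 = 2608.9 kg/h and vapour = 367.08 kg/h.
The evaporator receives (1−α)·2976 of feed at 0.754 water and removes 0.814 of that water:
0.814×0.754×(1−α)×2976 = 367.08
(1−α) = 367.08/1826.5 = 0.2010;  α = 0.7990.
Bypass flow = 0.7990×2976 = 2377.9 kg/h.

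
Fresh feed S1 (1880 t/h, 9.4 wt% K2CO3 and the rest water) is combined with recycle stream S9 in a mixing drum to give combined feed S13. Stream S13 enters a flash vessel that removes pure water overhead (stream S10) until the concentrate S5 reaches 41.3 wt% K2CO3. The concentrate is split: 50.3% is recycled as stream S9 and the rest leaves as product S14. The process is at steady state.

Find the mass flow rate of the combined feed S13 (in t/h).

Overall K2CO3 balance (none leaves overhead): K2CO3 in fresh feed = K2CO3 in product, i.e. 1880×0.094 = (1−0.503)·S5·0.413.
S5 = 176.72/(0.413×0.497) = 860.95 t/h.
Recycle S9 = 0.503×860.95 = 433.06 t/h.
Combined feed S13 = 1880 + 433.06 = 2313.1 t/h.

2313 t/h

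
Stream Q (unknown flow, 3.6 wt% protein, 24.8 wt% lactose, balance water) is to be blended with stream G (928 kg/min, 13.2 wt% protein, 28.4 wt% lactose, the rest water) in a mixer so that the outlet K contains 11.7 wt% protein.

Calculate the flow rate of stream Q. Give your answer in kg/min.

Let Q be the unknown flow. Total out = 928 + Q.
protein balance: 122.5 + 0.036·Q = 0.117·(928 + Q)
(0.036 − 0.117)·Q = 0.117×928 − 122.5 = -13.92
Q = -13.92 / -0.081 = 171.85 kg/min

171.9 kg/min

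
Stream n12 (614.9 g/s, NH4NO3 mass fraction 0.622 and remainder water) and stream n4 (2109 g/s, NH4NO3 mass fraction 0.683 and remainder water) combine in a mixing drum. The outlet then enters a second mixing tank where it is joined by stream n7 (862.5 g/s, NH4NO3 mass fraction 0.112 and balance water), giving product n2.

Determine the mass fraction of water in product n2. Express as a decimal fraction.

0.465

Overall, product flow = 3586.4 g/s.
water in = 614.9×0.378 + 2109×0.317 + 862.5×0.888 = 1666.9 g/s.
water fraction in n2 = 0.465.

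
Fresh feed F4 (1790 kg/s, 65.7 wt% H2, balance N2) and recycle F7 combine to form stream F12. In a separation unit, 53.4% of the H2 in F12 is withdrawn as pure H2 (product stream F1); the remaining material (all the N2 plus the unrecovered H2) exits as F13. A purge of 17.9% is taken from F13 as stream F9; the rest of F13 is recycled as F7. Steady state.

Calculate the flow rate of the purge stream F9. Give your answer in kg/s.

772.9 kg/s

N2 enters only via F4 and leaves only via the purge: 1790×0.343 = 0.179×(N2 in F13), and the separation unit passes all N2, so N2 in F12 = N2 in F13 = 3430 kg/s.
H2 in F12: m_A = 1790×0.657 + (1−0.179)·(1−0.534)·m_A, so m_A = 1176/0.6174 = 1904.8 kg/s.
F13 = (1−0.534)×1904.8 + 3430 = 4317.6 kg/s.
Purge F9 = 0.179×4317.6 = 772.85 kg/s.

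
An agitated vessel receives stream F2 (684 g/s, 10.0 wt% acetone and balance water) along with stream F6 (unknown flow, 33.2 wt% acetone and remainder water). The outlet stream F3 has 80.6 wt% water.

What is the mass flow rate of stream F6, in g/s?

465.9 g/s

Let F6 be the unknown flow. Total out = 684 + F6.
water balance: 615.6 + 0.668·F6 = 0.806·(684 + F6)
(0.668 − 0.806)·F6 = 0.806×684 − 615.6 = -64.296
F6 = -64.296 / -0.138 = 465.91 g/s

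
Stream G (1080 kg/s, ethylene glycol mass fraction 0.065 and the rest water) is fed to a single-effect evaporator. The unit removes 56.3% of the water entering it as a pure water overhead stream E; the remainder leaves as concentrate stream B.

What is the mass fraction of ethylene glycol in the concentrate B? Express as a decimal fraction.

0.137

ethylene glycol is not removed: 1080×0.065 = 70.2 kg/s of ethylene glycol enters B.
water entering = 1080×0.935 = 1009.8 kg/s; overhead removed = 0.563×1009.8 = 568.52 kg/s.
Concentrate = 1080 − 568.52 = 511.48 kg/s.
Mass fraction = 70.2/511.48 = 0.137.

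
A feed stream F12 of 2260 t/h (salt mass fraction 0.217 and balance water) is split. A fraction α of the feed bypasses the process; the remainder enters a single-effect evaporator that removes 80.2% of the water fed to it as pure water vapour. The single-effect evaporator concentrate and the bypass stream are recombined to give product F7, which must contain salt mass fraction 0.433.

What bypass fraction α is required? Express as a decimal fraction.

0.206

All 2260×0.217 = 490.42 t/h of salt reaches F7, so F7 = 490.42/0.433 = 1132.6 t/h and vapour = 1127.4 t/h.
The evaporator receives (1−α)·2260 of feed at 0.783 water and removes 0.802 of that water:
0.802×0.783×(1−α)×2260 = 1127.4
(1−α) = 1127.4/1419.2 = 0.7944;  α = 0.2056.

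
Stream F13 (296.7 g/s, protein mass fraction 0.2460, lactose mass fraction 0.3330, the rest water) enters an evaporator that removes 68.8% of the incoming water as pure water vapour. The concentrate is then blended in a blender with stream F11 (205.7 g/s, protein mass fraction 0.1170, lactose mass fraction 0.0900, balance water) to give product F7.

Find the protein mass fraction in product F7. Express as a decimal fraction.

0.2330

Vapour removed = 0.688×0.421×296.7 = 85.939 g/s; concentrate = 210.76 g/s.
protein reaching the mixer = 72.988 (from concentrate) + 205.7×0.117 = 97.055 g/s.
Product flow = 210.76 + 205.7 = 416.46 g/s; protein fraction = 0.2330.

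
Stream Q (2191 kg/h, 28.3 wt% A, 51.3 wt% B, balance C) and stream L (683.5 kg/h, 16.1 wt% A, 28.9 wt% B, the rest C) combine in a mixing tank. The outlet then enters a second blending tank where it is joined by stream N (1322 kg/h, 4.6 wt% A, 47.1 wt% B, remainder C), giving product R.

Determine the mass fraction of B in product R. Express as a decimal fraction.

0.4633

Overall, product flow = 4196.5 kg/h.
B in = 2191×0.513 + 683.5×0.289 + 1322×0.471 = 1944.2 kg/h.
B fraction in R = 0.4633.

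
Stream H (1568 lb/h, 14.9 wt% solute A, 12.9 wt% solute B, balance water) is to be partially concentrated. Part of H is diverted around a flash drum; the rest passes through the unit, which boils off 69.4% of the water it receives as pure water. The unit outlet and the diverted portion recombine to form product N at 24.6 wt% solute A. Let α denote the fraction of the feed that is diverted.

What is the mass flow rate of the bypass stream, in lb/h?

334.1 lb/h

All 1568×0.149 = 233.63 lb/h of solute A reaches N, so N = 233.63/0.246 = 949.72 lb/h and vapour = 618.28 lb/h.
The evaporator receives (1−α)·1568 of feed at 0.722 water and removes 0.694 of that water:
0.694×0.722×(1−α)×1568 = 618.28
(1−α) = 618.28/785.67 = 0.7869;  α = 0.2131.
Bypass flow = 0.2131×1568 = 334.08 lb/h.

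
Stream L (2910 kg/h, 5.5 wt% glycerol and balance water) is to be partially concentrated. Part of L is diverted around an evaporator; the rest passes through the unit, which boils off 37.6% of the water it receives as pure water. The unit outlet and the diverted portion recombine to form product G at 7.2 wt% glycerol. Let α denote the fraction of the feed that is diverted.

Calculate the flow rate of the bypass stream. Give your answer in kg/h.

All 2910×0.055 = 160.05 kg/h of glycerol reaches G, so G = 160.05/0.072 = 2222.9 kg/h and vapour = 687.08 kg/h.
The evaporator receives (1−α)·2910 of feed at 0.945 water and removes 0.376 of that water:
0.376×0.945×(1−α)×2910 = 687.08
(1−α) = 687.08/1034 = 0.6645;  α = 0.3355.
Bypass flow = 0.3355×2910 = 976.3 kg/h.

976.3 kg/h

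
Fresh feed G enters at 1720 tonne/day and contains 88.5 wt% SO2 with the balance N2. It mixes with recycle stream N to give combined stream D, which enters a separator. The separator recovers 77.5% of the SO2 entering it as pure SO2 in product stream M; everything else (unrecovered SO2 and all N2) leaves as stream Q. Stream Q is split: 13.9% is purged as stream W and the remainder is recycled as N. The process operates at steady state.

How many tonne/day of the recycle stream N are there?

1591 tonne/day

N2 enters only via G and leaves only via the purge: 1720×0.115 = 0.139×(N2 in Q), and the separator passes all N2, so N2 in D = N2 in Q = 1423 tonne/day.
SO2 in D: m_A = 1720×0.885 + (1−0.139)·(1−0.775)·m_A, so m_A = 1522.2/0.8063 = 1887.9 tonne/day.
Q = (1−0.775)×1887.9 + 1423 = 1847.8 tonne/day.
Recycle N = (1−0.139)×1847.8 = 1591 tonne/day.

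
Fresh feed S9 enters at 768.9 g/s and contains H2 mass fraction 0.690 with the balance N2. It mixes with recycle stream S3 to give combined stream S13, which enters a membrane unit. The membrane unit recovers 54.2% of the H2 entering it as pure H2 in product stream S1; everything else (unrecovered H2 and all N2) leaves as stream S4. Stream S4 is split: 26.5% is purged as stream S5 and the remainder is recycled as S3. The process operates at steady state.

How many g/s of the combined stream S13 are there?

N2 enters only via S9 and leaves only via the purge: 768.9×0.310 = 0.265×(N2 in S4), and the membrane unit passes all N2, so N2 in S13 = N2 in S4 = 899.47 g/s.
H2 in S13: m_A = 768.9×0.690 + (1−0.265)·(1−0.542)·m_A, so m_A = 530.54/0.6634 = 799.77 g/s.
S13 = 799.77 + 899.47 = 1699.2 g/s.

1699 g/s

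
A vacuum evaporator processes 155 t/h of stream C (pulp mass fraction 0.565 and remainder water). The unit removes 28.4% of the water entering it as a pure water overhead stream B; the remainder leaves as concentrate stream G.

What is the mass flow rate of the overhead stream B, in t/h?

water entering = 155×0.435 = 67.425 t/h; overhead removed = 0.284×67.425 = 19.149 t/h.

19.15 t/h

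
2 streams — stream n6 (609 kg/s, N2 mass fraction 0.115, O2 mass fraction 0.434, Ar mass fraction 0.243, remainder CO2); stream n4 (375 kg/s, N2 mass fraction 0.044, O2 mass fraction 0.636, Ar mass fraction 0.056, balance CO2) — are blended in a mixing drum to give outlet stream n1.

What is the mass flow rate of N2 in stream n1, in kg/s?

N2 out = N2 in = 609×0.115 + 375×0.044 = 86.535 kg/s.

86.53 kg/s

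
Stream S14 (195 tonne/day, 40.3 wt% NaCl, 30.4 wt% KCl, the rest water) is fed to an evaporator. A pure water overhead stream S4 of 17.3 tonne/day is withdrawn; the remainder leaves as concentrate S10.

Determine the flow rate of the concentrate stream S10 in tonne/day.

Concentrate = 195 − 17.3 = 177.7 tonne/day.

177.7 tonne/day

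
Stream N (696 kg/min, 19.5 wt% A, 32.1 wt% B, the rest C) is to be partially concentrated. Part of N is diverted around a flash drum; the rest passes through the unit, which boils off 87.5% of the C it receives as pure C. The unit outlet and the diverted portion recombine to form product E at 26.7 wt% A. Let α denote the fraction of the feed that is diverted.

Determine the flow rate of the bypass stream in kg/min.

All 696×0.195 = 135.72 kg/min of A reaches E, so E = 135.72/0.267 = 508.31 kg/min and vapour = 187.69 kg/min.
The evaporator receives (1−α)·696 of feed at 0.484 C and removes 0.875 of that C:
0.875×0.484×(1−α)×696 = 187.69
(1−α) = 187.69/294.76 = 0.6367;  α = 0.3633.
Bypass flow = 0.3633×696 = 252.82 kg/min.

252.8 kg/min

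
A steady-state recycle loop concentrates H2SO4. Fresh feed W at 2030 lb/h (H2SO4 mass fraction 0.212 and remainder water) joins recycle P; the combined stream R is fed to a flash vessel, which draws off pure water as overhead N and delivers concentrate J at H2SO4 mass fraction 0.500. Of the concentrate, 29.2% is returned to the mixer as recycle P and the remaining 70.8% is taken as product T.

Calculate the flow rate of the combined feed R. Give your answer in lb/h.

2385 lb/h

Overall H2SO4 balance (none leaves overhead): H2SO4 in fresh feed = H2SO4 in product, i.e. 2030×0.212 = (1−0.292)·J·0.500.
J = 430.36/(0.500×0.708) = 1215.7 lb/h.
Recycle P = 0.292×1215.7 = 354.99 lb/h.
Combined feed R = 2030 + 354.99 = 2385 lb/h.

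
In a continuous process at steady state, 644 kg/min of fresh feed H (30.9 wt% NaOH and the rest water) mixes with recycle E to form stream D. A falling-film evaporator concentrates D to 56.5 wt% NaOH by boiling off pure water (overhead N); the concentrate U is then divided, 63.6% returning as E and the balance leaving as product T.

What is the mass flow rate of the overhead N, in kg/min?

291.8 kg/min

Overall NaOH balance (none leaves overhead): NaOH in fresh feed = NaOH in product, i.e. 644×0.309 = (1−0.636)·U·0.565.
U = 199/(0.565×0.364) = 967.6 kg/min.
Recycle E = 0.636×967.6 = 615.39 kg/min.
Combined feed D = 644 + 615.39 = 1259.4 kg/min.
Overhead N = D − U = 1259.4 − 967.6 = 291.79 kg/min.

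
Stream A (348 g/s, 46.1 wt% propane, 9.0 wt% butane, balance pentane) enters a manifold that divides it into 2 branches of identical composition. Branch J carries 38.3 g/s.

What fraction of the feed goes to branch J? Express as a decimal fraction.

Fraction to J = 38.3/348 = 0.1101.

0.110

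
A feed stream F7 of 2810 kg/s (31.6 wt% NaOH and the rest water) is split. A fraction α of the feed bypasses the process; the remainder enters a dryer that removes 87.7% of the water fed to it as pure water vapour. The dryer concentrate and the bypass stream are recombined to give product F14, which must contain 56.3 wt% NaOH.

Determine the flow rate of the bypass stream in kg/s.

754.9 kg/s

All 2810×0.316 = 887.96 kg/s of NaOH reaches F14, so F14 = 887.96/0.563 = 1577.2 kg/s and vapour = 1232.8 kg/s.
The evaporator receives (1−α)·2810 of feed at 0.684 water and removes 0.877 of that water:
0.877×0.684×(1−α)×2810 = 1232.8
(1−α) = 1232.8/1685.6 = 0.7314;  α = 0.2686.
Bypass flow = 0.2686×2810 = 754.87 kg/s.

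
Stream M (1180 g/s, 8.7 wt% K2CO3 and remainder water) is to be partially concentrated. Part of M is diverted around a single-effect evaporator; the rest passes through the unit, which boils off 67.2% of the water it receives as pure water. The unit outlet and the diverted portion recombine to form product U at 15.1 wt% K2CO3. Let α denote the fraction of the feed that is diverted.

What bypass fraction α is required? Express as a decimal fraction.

All 1180×0.087 = 102.66 g/s of K2CO3 reaches U, so U = 102.66/0.151 = 679.87 g/s and vapour = 500.13 g/s.
The evaporator receives (1−α)·1180 of feed at 0.913 water and removes 0.672 of that water:
0.672×0.913×(1−α)×1180 = 500.13
(1−α) = 500.13/723.97 = 0.6908;  α = 0.3092.

0.309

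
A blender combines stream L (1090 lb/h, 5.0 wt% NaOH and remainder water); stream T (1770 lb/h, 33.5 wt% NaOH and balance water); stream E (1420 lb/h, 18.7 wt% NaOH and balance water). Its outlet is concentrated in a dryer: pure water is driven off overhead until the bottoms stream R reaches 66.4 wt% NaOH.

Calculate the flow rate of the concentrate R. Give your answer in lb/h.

1375 lb/h

NaOH entering = 1090×0.050 + 1770×0.335 + 1420×0.187 = 912.99 lb/h.
All NaOH reports to R, so R = 912.99/0.664 = 1375 lb/h.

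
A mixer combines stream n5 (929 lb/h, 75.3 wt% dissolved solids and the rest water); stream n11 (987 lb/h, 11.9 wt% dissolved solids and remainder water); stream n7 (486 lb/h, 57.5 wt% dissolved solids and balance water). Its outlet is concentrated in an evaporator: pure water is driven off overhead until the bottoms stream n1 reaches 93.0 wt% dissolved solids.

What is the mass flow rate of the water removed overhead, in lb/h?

1223 lb/h

dissolved solids entering = 929×0.753 + 987×0.119 + 486×0.575 = 1096.4 lb/h.
All dissolved solids reports to n1, so n1 = 1096.4/0.930 = 1179 lb/h.
Total feed = 2402 lb/h; overhead = 2402 − 1179 = 1223 lb/h.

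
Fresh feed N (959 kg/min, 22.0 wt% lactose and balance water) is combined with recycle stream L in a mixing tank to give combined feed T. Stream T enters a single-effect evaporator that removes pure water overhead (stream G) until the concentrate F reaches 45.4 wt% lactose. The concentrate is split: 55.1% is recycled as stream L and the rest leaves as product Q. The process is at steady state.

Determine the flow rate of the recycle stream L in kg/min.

570.3 kg/min

Overall lactose balance (none leaves overhead): lactose in fresh feed = lactose in product, i.e. 959×0.220 = (1−0.551)·F·0.454.
F = 210.98/(0.454×0.449) = 1035 kg/min.
Recycle L = 0.551×1035 = 570.28 kg/min.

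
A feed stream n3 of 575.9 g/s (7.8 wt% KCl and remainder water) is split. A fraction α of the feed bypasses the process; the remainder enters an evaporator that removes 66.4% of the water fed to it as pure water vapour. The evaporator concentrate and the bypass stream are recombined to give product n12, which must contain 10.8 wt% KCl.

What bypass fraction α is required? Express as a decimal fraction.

0.546

All 575.9×0.078 = 44.92 g/s of KCl reaches n12, so n12 = 44.92/0.108 = 415.93 g/s and vapour = 159.97 g/s.
The evaporator receives (1−α)·575.9 of feed at 0.922 water and removes 0.664 of that water:
0.664×0.922×(1−α)×575.9 = 159.97
(1−α) = 159.97/352.57 = 0.4537;  α = 0.5463.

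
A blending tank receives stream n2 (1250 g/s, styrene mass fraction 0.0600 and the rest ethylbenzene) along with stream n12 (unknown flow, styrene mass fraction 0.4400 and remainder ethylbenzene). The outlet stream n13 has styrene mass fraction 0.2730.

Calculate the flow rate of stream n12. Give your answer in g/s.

Let n12 be the unknown flow. Total out = 1250 + n12.
styrene balance: 75 + 0.440·n12 = 0.273·(1250 + n12)
(0.440 − 0.273)·n12 = 0.273×1250 − 75 = 266.25
n12 = 266.25 / 0.167 = 1594.3 g/s

1594 g/s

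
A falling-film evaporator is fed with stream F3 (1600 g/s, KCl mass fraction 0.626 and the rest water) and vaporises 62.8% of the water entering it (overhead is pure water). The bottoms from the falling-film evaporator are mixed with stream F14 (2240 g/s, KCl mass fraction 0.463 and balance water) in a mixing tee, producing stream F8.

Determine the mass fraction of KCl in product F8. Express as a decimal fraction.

0.589

Vapour removed = 0.628×0.374×1600 = 375.8 g/s; concentrate = 1224.2 g/s.
KCl reaching the mixer = 1001.6 (from concentrate) + 2240×0.463 = 2038.7 g/s.
Product flow = 1224.2 + 2240 = 3464.2 g/s; KCl fraction = 0.589.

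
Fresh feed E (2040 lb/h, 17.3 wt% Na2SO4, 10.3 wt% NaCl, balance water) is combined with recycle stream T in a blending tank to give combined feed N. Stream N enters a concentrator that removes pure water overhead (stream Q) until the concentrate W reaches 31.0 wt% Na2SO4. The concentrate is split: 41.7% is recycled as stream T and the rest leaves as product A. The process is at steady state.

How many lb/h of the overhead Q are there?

901.5 lb/h

Overall Na2SO4 balance (none leaves overhead): Na2SO4 in fresh feed = Na2SO4 in product, i.e. 2040×0.173 = (1−0.417)·W·0.310.
W = 352.92/(0.310×0.583) = 1952.7 lb/h.
Recycle T = 0.417×1952.7 = 814.3 lb/h.
Combined feed N = 2040 + 814.3 = 2854.3 lb/h.
Overhead Q = N − W = 2854.3 − 1952.7 = 901.55 lb/h.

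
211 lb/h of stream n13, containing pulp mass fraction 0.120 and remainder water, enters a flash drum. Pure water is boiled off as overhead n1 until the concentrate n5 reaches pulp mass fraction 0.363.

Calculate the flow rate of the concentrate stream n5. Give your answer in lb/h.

69.75 lb/h

pulp is conserved: 211×0.120 = 25.32 lb/h all reports to the concentrate.
Concentrate = 25.32/(target fraction) = 69.752 lb/h.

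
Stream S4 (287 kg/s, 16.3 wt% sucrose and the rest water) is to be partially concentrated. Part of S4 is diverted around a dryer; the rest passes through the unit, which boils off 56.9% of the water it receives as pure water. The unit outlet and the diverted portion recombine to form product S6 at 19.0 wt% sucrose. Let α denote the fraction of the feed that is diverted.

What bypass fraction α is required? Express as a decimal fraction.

All 287×0.163 = 46.781 kg/s of sucrose reaches S6, so S6 = 46.781/0.190 = 246.22 kg/s and vapour = 40.784 kg/s.
The evaporator receives (1−α)·287 of feed at 0.837 water and removes 0.569 of that water:
0.569×0.837×(1−α)×287 = 40.784
(1−α) = 40.784/136.68 = 0.2984;  α = 0.7016.

0.702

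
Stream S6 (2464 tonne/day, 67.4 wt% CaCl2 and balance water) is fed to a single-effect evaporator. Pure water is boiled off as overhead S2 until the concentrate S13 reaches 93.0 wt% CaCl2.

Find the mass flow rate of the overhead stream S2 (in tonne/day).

678.3 tonne/day

CaCl2 is conserved: 2464×0.674 = 1660.7 tonne/day all reports to the concentrate.
Concentrate = 1660.7/(target fraction) = 1785.7 tonne/day.
Overhead = 2464 − 1785.7 = 678.26 tonne/day.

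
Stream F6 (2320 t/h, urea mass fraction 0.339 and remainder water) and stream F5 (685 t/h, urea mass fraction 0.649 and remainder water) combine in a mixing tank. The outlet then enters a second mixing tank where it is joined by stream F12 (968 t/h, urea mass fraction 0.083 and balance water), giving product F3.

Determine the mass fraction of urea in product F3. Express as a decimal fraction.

Overall, product flow = 3973 t/h.
urea in = 2320×0.339 + 685×0.649 + 968×0.083 = 1311.4 t/h.
urea fraction in F3 = 0.330.

0.330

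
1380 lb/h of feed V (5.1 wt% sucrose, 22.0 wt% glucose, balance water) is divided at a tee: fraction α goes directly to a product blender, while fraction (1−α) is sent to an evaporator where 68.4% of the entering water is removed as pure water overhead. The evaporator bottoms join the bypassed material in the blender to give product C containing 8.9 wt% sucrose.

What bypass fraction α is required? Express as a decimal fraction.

All 1380×0.051 = 70.38 lb/h of sucrose reaches C, so C = 70.38/0.089 = 790.79 lb/h and vapour = 589.21 lb/h.
The evaporator receives (1−α)·1380 of feed at 0.729 water and removes 0.684 of that water:
0.684×0.729×(1−α)×1380 = 589.21
(1−α) = 589.21/688.12 = 0.8563;  α = 0.1437.

0.144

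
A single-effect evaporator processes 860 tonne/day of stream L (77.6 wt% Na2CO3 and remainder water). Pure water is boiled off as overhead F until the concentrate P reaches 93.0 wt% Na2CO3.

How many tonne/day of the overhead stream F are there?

Na2CO3 is conserved: 860×0.776 = 667.36 tonne/day all reports to the concentrate.
Concentrate = 667.36/(target fraction) = 717.59 tonne/day.
Overhead = 860 − 717.59 = 142.41 tonne/day.

142.4 tonne/day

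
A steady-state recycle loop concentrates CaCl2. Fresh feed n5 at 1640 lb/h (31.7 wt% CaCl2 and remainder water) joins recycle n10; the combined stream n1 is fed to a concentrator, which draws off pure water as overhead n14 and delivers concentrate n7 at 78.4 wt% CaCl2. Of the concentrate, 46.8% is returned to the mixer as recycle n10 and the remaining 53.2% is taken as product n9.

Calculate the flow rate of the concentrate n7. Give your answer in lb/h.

1246 lb/h

Overall CaCl2 balance (none leaves overhead): CaCl2 in fresh feed = CaCl2 in product, i.e. 1640×0.317 = (1−0.468)·n7·0.784.
n7 = 519.88/(0.784×0.532) = 1246.5 lb/h.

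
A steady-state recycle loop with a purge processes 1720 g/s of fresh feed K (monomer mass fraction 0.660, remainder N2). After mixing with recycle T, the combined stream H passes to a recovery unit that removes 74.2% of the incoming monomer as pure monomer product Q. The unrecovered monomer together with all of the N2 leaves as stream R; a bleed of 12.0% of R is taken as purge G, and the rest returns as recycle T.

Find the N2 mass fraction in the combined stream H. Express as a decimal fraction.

0.768

N2 enters only via K and leaves only via the purge: 1720×0.340 = 0.120×(N2 in R), and the recovery unit passes all N2, so N2 in H = N2 in R = 4873.3 g/s.
monomer in H: m_A = 1720×0.660 + (1−0.120)·(1−0.742)·m_A, so m_A = 1135.2/0.7730 = 1468.6 g/s.
H = 1468.6 + 4873.3 = 6342 g/s.
N2 fraction in H = 4873.3/6342 = 0.768.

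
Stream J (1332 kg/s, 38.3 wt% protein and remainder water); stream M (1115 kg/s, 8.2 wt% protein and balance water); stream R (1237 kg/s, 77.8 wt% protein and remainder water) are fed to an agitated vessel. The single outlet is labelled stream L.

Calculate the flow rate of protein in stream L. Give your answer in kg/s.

1564 kg/s

protein out = protein in = 1332×0.383 + 1115×0.082 + 1237×0.778 = 1564 kg/s.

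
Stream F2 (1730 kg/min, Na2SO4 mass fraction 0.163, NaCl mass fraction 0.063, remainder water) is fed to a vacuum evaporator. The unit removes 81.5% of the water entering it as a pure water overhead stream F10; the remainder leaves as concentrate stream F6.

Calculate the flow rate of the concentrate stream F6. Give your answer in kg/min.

638.7 kg/min

water entering = 1730×0.774 = 1339 kg/min; overhead removed = 0.815×1339 = 1091.3 kg/min.
Concentrate = 1730 − 1091.3 = 638.7 kg/min.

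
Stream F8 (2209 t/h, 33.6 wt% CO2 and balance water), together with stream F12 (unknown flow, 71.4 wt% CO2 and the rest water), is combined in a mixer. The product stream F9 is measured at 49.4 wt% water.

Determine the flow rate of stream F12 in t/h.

Let F12 be the unknown flow. Total out = 2209 + F12.
water balance: 1466.8 + 0.286·F12 = 0.494·(2209 + F12)
(0.286 − 0.494)·F12 = 0.494×2209 − 1466.8 = -375.53
F12 = -375.53 / -0.208 = 1805.4 t/h

1805 t/h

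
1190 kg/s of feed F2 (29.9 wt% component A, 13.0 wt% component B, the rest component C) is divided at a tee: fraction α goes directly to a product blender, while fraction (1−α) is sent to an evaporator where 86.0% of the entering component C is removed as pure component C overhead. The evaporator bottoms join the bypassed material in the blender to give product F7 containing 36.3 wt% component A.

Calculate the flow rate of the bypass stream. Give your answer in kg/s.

All 1190×0.299 = 355.81 kg/s of component A reaches F7, so F7 = 355.81/0.363 = 980.19 kg/s and vapour = 209.81 kg/s.
The evaporator receives (1−α)·1190 of feed at 0.571 component C and removes 0.860 of that component C:
0.860×0.571×(1−α)×1190 = 209.81
(1−α) = 209.81/584.36 = 0.3590;  α = 0.6410.
Bypass flow = 0.6410×1190 = 762.75 kg/s.

762.7 kg/s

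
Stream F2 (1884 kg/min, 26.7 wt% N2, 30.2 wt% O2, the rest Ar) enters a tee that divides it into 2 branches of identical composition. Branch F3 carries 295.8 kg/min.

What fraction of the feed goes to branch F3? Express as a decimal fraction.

Fraction to F3 = 295.8/1884 = 0.1570.

0.157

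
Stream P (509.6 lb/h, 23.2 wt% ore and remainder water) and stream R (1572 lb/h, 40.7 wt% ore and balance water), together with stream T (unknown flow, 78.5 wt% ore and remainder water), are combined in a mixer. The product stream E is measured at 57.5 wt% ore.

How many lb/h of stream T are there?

Let T be the unknown flow. Total out = 2081.6 + T.
ore balance: 758.03 + 0.785·T = 0.575·(2081.6 + T)
(0.785 − 0.575)·T = 0.575×2081.6 − 758.03 = 438.89
T = 438.89 / 0.210 = 2089.9 lb/h

2090 lb/h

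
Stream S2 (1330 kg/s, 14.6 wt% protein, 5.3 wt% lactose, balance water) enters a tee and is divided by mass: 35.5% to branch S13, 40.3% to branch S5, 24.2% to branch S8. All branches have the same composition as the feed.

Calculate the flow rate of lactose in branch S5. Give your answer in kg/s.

28.41 kg/s

Branch S5 total = 0.403×1330 = 535.99 kg/s.
lactose in S5 = 0.053×535.99 = 28.407 kg/s.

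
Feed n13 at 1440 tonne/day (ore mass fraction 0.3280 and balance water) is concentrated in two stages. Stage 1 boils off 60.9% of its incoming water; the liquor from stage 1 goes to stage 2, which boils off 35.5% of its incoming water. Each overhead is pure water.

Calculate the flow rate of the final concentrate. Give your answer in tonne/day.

water in feed = 1440×0.672 = 967.68 tonne/day.
After stage 1: water left = (1−0.609)×967.68 = 378.36; stream total = 850.68 tonne/day.
After stage 2: water left = (1−0.355)×378.36 = 244.04; final concentrate = 716.36 tonne/day.

716.4 tonne/day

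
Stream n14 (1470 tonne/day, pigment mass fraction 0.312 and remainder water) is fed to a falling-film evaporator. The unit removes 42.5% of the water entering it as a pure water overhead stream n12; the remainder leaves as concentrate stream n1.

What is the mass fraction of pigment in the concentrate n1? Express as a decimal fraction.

0.441

pigment is not removed: 1470×0.312 = 458.64 tonne/day of pigment enters n1.
water entering = 1470×0.688 = 1011.4 tonne/day; overhead removed = 0.425×1011.4 = 429.83 tonne/day.
Concentrate = 1470 − 429.83 = 1040.2 tonne/day.
Mass fraction = 458.64/1040.2 = 0.441.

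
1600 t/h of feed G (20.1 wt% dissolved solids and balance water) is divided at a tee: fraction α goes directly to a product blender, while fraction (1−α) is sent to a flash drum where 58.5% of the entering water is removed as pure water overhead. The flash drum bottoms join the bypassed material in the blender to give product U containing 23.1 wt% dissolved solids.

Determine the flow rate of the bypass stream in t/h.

1155 t/h

All 1600×0.201 = 321.6 t/h of dissolved solids reaches U, so U = 321.6/0.231 = 1392.2 t/h and vapour = 207.79 t/h.
The evaporator receives (1−α)·1600 of feed at 0.799 water and removes 0.585 of that water:
0.585×0.799×(1−α)×1600 = 207.79
(1−α) = 207.79/747.86 = 0.2778;  α = 0.7222.
Bypass flow = 0.7222×1600 = 1155.4 t/h.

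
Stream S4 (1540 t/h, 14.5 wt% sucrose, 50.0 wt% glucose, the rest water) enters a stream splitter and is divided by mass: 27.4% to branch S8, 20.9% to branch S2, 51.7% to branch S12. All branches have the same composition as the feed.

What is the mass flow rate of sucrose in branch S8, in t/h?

61.18 t/h

Branch S8 total = 0.274×1540 = 421.96 t/h.
sucrose in S8 = 0.145×421.96 = 61.184 t/h.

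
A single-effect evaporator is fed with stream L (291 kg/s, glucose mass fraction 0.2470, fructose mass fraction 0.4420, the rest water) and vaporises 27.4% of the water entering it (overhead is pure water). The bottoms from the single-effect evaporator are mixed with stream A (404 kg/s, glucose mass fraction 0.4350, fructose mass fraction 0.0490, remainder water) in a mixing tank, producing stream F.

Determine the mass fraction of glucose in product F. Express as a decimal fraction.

0.3695

Vapour removed = 0.274×0.311×291 = 24.797 kg/s; concentrate = 266.2 kg/s.
glucose reaching the mixer = 71.877 (from concentrate) + 404×0.435 = 247.62 kg/s.
Product flow = 266.2 + 404 = 670.2 kg/s; glucose fraction = 0.3695.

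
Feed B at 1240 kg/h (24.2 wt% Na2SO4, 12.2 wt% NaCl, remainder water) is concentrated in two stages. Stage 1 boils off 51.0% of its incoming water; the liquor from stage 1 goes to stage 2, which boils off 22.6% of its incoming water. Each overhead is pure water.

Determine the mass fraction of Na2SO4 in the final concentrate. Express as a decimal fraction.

0.400

water in feed = 1240×0.636 = 788.64 kg/h.
After stage 1: water left = (1−0.510)×788.64 = 386.43; stream total = 837.79 kg/h.
After stage 2: water left = (1−0.226)×386.43 = 299.1; final concentrate = 750.46 kg/h.
Na2SO4 fraction = 300.08/750.46 = 0.400.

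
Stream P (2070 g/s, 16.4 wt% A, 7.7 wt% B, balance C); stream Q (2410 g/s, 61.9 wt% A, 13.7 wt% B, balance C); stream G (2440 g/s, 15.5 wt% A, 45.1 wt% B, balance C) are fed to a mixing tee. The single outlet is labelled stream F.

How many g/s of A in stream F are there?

A out = A in = 2070×0.164 + 2410×0.619 + 2440×0.155 = 2209.5 g/s.

2209 g/s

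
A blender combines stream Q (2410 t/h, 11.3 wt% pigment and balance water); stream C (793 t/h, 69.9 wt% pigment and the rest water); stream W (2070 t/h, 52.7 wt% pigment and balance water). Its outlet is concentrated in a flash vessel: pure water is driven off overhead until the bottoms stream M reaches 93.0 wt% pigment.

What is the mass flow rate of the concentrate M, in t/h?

pigment entering = 2410×0.113 + 793×0.699 + 2070×0.527 = 1917.5 t/h.
All pigment reports to M, so M = 1917.5/0.930 = 2061.9 t/h.

2062 t/h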